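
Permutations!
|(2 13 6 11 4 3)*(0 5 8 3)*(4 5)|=14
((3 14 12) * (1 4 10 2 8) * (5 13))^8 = (1 2 4 8 10)(3 12 14)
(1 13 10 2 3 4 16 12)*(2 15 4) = [0, 13, 3, 2, 16, 5, 6, 7, 8, 9, 15, 11, 1, 10, 14, 4, 12] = (1 13 10 15 4 16 12)(2 3)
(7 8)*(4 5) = (4 5)(7 8) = [0, 1, 2, 3, 5, 4, 6, 8, 7]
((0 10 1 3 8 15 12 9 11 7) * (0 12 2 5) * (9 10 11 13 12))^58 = ((0 11 7 9 13 12 10 1 3 8 15 2 5))^58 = (0 10 5 12 2 13 15 9 8 7 3 11 1)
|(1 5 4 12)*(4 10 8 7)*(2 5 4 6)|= 6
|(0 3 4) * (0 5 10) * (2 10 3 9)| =12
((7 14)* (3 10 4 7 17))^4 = ((3 10 4 7 14 17))^4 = (3 14 4)(7 10 17)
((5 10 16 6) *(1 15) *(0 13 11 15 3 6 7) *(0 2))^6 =((0 13 11 15 1 3 6 5 10 16 7 2))^6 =(0 6)(1 7)(2 3)(5 13)(10 11)(15 16)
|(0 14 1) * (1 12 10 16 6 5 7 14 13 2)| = |(0 13 2 1)(5 7 14 12 10 16 6)| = 28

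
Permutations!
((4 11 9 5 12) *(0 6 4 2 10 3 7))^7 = (0 2 11 7 12 4 3 5 6 10 9)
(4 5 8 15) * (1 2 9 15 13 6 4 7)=(1 2 9 15 7)(4 5 8 13 6)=[0, 2, 9, 3, 5, 8, 4, 1, 13, 15, 10, 11, 12, 6, 14, 7]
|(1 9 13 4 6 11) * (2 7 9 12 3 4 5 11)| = 11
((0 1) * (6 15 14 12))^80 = (15)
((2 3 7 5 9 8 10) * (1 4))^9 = (1 4)(2 7 9 10 3 5 8)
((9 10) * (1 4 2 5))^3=((1 4 2 5)(9 10))^3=(1 5 2 4)(9 10)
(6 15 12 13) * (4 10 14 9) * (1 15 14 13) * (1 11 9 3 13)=(1 15 12 11 9 4 10)(3 13 6 14)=[0, 15, 2, 13, 10, 5, 14, 7, 8, 4, 1, 9, 11, 6, 3, 12]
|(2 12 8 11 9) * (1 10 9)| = |(1 10 9 2 12 8 11)| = 7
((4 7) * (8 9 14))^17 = (4 7)(8 14 9)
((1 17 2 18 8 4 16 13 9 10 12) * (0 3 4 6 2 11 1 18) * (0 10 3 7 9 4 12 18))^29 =((0 7 9 3 12)(1 17 11)(2 10 18 8 6)(4 16 13))^29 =(0 12 3 9 7)(1 11 17)(2 6 8 18 10)(4 13 16)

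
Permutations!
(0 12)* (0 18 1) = (0 12 18 1) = [12, 0, 2, 3, 4, 5, 6, 7, 8, 9, 10, 11, 18, 13, 14, 15, 16, 17, 1]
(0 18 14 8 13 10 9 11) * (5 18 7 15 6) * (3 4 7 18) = (0 18 14 8 13 10 9 11)(3 4 7 15 6 5) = [18, 1, 2, 4, 7, 3, 5, 15, 13, 11, 9, 0, 12, 10, 8, 6, 16, 17, 14]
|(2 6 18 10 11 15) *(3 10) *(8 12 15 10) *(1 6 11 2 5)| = 24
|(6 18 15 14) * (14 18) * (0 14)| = 6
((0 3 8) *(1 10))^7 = ((0 3 8)(1 10))^7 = (0 3 8)(1 10)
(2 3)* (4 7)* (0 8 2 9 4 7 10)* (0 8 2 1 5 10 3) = (0 2)(1 5 10 8)(3 9 4) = [2, 5, 0, 9, 3, 10, 6, 7, 1, 4, 8]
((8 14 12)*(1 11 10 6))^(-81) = ((1 11 10 6)(8 14 12))^(-81) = (14)(1 6 10 11)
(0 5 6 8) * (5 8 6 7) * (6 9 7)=(0 8)(5 6 9 7)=[8, 1, 2, 3, 4, 6, 9, 5, 0, 7]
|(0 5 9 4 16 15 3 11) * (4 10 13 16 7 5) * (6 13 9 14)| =|(0 4 7 5 14 6 13 16 15 3 11)(9 10)| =22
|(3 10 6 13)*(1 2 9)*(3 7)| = |(1 2 9)(3 10 6 13 7)| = 15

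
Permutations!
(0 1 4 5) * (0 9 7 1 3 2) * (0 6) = (0 3 2 6)(1 4 5 9 7) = [3, 4, 6, 2, 5, 9, 0, 1, 8, 7]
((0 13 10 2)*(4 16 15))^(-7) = (0 13 10 2)(4 15 16)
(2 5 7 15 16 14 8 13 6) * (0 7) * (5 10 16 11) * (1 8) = [7, 8, 10, 3, 4, 0, 2, 15, 13, 9, 16, 5, 12, 6, 1, 11, 14] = (0 7 15 11 5)(1 8 13 6 2 10 16 14)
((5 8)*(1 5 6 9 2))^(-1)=(1 2 9 6 8 5)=((1 5 8 6 9 2))^(-1)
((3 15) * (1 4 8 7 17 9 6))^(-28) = ((1 4 8 7 17 9 6)(3 15))^(-28) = (17)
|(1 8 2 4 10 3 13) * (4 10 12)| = 6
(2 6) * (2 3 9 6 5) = (2 5)(3 9 6) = [0, 1, 5, 9, 4, 2, 3, 7, 8, 6]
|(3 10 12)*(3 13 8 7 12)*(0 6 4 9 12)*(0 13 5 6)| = 30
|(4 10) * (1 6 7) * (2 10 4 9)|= 3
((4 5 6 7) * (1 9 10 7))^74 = ((1 9 10 7 4 5 6))^74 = (1 4 9 5 10 6 7)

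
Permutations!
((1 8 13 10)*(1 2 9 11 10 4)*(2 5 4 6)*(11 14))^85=((1 8 13 6 2 9 14 11 10 5 4))^85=(1 10 9 13 4 11 2 8 5 14 6)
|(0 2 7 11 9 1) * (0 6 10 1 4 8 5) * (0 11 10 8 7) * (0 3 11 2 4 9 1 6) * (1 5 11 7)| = 24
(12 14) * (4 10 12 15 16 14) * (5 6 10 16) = (4 16 14 15 5 6 10 12) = [0, 1, 2, 3, 16, 6, 10, 7, 8, 9, 12, 11, 4, 13, 15, 5, 14]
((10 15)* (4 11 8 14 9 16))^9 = (4 14)(8 16)(9 11)(10 15)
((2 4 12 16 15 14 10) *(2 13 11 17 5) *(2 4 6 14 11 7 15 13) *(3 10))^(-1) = ((2 6 14 3 10)(4 12 16 13 7 15 11 17 5))^(-1) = (2 10 3 14 6)(4 5 17 11 15 7 13 16 12)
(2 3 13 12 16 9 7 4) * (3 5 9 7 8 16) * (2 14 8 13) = (2 5 9 13 12 3)(4 14 8 16 7) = [0, 1, 5, 2, 14, 9, 6, 4, 16, 13, 10, 11, 3, 12, 8, 15, 7]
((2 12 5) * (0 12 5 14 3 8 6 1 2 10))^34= (0 8 5 14 1)(2 12 6 10 3)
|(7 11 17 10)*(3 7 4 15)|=|(3 7 11 17 10 4 15)|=7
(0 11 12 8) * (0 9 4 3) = (0 11 12 8 9 4 3) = [11, 1, 2, 0, 3, 5, 6, 7, 9, 4, 10, 12, 8]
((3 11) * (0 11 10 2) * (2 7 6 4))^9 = ((0 11 3 10 7 6 4 2))^9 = (0 11 3 10 7 6 4 2)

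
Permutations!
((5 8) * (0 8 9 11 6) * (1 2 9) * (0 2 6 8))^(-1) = ((1 6 2 9 11 8 5))^(-1) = (1 5 8 11 9 2 6)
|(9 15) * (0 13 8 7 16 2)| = 6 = |(0 13 8 7 16 2)(9 15)|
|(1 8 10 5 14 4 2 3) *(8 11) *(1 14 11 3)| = 20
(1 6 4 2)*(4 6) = (6)(1 4 2) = [0, 4, 1, 3, 2, 5, 6]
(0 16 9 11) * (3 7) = (0 16 9 11)(3 7) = [16, 1, 2, 7, 4, 5, 6, 3, 8, 11, 10, 0, 12, 13, 14, 15, 9]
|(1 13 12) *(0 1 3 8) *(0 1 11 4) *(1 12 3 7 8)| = |(0 11 4)(1 13 3)(7 8 12)| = 3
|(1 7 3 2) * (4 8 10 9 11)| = |(1 7 3 2)(4 8 10 9 11)| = 20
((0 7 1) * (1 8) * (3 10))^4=((0 7 8 1)(3 10))^4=(10)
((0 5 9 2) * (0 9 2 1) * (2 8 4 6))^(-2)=(0 9 6 8)(1 2 4 5)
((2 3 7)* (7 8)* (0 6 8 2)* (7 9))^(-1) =(0 7 9 8 6)(2 3)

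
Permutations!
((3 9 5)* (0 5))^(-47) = (0 5 3 9)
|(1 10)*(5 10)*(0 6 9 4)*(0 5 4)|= 12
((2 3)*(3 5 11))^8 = ((2 5 11 3))^8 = (11)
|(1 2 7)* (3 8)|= 6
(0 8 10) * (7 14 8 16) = (0 16 7 14 8 10) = [16, 1, 2, 3, 4, 5, 6, 14, 10, 9, 0, 11, 12, 13, 8, 15, 7]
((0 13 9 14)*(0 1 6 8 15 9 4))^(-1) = (0 4 13)(1 14 9 15 8 6)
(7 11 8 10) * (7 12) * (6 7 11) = (6 7)(8 10 12 11) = [0, 1, 2, 3, 4, 5, 7, 6, 10, 9, 12, 8, 11]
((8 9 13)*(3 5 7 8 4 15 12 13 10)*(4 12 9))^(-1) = (3 10 9 15 4 8 7 5)(12 13)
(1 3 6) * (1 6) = (6)(1 3) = [0, 3, 2, 1, 4, 5, 6]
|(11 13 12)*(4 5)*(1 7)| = 6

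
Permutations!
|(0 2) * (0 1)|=3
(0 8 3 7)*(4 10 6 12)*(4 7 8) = (0 4 10 6 12 7)(3 8) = [4, 1, 2, 8, 10, 5, 12, 0, 3, 9, 6, 11, 7]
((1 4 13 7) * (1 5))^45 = ((1 4 13 7 5))^45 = (13)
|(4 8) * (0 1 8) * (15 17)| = 4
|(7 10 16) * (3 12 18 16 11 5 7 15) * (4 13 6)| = |(3 12 18 16 15)(4 13 6)(5 7 10 11)| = 60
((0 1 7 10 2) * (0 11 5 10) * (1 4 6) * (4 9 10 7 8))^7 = ((0 9 10 2 11 5 7)(1 8 4 6))^7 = (11)(1 6 4 8)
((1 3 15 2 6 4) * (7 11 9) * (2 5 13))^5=(1 2 15 4 13 3 6 5)(7 9 11)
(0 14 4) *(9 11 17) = [14, 1, 2, 3, 0, 5, 6, 7, 8, 11, 10, 17, 12, 13, 4, 15, 16, 9] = (0 14 4)(9 11 17)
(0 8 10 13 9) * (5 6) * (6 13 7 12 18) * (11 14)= [8, 1, 2, 3, 4, 13, 5, 12, 10, 0, 7, 14, 18, 9, 11, 15, 16, 17, 6]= (0 8 10 7 12 18 6 5 13 9)(11 14)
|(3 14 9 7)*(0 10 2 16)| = 4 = |(0 10 2 16)(3 14 9 7)|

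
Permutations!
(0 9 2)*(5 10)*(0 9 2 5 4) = (0 2 9 5 10 4) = [2, 1, 9, 3, 0, 10, 6, 7, 8, 5, 4]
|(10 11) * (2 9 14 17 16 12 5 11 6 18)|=11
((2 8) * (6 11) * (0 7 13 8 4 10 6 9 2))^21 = ((0 7 13 8)(2 4 10 6 11 9))^21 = (0 7 13 8)(2 6)(4 11)(9 10)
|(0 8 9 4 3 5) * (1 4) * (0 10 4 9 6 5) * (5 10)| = 6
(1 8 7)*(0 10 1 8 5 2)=[10, 5, 0, 3, 4, 2, 6, 8, 7, 9, 1]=(0 10 1 5 2)(7 8)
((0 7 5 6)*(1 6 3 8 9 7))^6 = (3 8 9 7 5)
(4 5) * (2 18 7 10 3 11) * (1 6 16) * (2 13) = (1 6 16)(2 18 7 10 3 11 13)(4 5) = [0, 6, 18, 11, 5, 4, 16, 10, 8, 9, 3, 13, 12, 2, 14, 15, 1, 17, 7]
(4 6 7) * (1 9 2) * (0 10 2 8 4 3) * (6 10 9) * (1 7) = (0 9 8 4 10 2 7 3)(1 6) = [9, 6, 7, 0, 10, 5, 1, 3, 4, 8, 2]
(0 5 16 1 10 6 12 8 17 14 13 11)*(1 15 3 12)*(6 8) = [5, 10, 2, 12, 4, 16, 1, 7, 17, 9, 8, 0, 6, 11, 13, 3, 15, 14] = (0 5 16 15 3 12 6 1 10 8 17 14 13 11)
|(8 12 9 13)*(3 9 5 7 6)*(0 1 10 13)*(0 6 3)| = |(0 1 10 13 8 12 5 7 3 9 6)| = 11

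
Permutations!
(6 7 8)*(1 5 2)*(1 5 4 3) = (1 4 3)(2 5)(6 7 8) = [0, 4, 5, 1, 3, 2, 7, 8, 6]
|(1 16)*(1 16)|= 1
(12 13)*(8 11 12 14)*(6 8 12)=(6 8 11)(12 13 14)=[0, 1, 2, 3, 4, 5, 8, 7, 11, 9, 10, 6, 13, 14, 12]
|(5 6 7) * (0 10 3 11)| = 12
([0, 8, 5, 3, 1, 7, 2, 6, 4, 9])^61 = [0, 8, 5, 3, 1, 7, 2, 6, 4, 9]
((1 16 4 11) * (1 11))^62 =(1 4 16) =((1 16 4))^62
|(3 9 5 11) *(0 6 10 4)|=|(0 6 10 4)(3 9 5 11)|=4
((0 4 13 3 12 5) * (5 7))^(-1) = (0 5 7 12 3 13 4)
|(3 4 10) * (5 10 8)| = |(3 4 8 5 10)| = 5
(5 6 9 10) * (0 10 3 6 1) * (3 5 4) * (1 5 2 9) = (0 10 4 3 6 1)(2 9) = [10, 0, 9, 6, 3, 5, 1, 7, 8, 2, 4]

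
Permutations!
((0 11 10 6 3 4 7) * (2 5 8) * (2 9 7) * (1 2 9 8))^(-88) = ((0 11 10 6 3 4 9 7)(1 2 5))^(-88) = (11)(1 5 2)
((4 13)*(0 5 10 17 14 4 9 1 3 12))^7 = ((0 5 10 17 14 4 13 9 1 3 12))^7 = (0 9 17 12 13 10 3 4 5 1 14)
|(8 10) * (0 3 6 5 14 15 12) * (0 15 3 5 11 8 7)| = |(0 5 14 3 6 11 8 10 7)(12 15)| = 18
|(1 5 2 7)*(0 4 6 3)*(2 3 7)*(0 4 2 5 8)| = 9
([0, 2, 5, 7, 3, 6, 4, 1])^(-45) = (1 4 2 3 5 7 6)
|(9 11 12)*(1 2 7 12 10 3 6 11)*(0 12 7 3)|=9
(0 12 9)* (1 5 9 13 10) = (0 12 13 10 1 5 9) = [12, 5, 2, 3, 4, 9, 6, 7, 8, 0, 1, 11, 13, 10]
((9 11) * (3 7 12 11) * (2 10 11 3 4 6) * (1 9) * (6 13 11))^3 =(1 13 9 11 4)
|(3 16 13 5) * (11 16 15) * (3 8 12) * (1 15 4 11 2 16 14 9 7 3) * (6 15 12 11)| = 26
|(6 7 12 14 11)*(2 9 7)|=|(2 9 7 12 14 11 6)|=7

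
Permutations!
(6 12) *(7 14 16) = (6 12)(7 14 16) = [0, 1, 2, 3, 4, 5, 12, 14, 8, 9, 10, 11, 6, 13, 16, 15, 7]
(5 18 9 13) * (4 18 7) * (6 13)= (4 18 9 6 13 5 7)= [0, 1, 2, 3, 18, 7, 13, 4, 8, 6, 10, 11, 12, 5, 14, 15, 16, 17, 9]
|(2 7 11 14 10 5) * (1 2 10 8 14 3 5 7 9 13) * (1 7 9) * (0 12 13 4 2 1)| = 22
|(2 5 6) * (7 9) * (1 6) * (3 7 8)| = 4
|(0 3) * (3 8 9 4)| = |(0 8 9 4 3)| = 5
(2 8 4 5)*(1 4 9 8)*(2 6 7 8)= (1 4 5 6 7 8 9 2)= [0, 4, 1, 3, 5, 6, 7, 8, 9, 2]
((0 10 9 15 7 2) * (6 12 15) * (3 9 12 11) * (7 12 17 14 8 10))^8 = (17)(0 2 7)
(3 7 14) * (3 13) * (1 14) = (1 14 13 3 7) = [0, 14, 2, 7, 4, 5, 6, 1, 8, 9, 10, 11, 12, 3, 13]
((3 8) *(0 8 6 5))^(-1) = (0 5 6 3 8)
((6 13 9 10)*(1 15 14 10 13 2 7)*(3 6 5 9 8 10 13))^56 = ((1 15 14 13 8 10 5 9 3 6 2 7))^56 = (1 3 8)(2 5 14)(6 10 15)(7 9 13)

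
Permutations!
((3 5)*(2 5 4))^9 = ((2 5 3 4))^9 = (2 5 3 4)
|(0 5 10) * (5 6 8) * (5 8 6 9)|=|(0 9 5 10)|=4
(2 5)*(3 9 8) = (2 5)(3 9 8) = [0, 1, 5, 9, 4, 2, 6, 7, 3, 8]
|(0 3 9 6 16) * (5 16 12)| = 7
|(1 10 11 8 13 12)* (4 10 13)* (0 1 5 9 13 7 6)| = 4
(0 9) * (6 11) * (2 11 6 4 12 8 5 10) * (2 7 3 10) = (0 9)(2 11 4 12 8 5)(3 10 7) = [9, 1, 11, 10, 12, 2, 6, 3, 5, 0, 7, 4, 8]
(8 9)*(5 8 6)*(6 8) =(5 6)(8 9) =[0, 1, 2, 3, 4, 6, 5, 7, 9, 8]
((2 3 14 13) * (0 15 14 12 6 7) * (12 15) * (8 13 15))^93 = (0 12 6 7)(2 3 8 13)(14 15)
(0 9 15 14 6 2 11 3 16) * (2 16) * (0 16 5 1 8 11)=[9, 8, 0, 2, 4, 1, 5, 7, 11, 15, 10, 3, 12, 13, 6, 14, 16]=(16)(0 9 15 14 6 5 1 8 11 3 2)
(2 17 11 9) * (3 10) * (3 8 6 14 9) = (2 17 11 3 10 8 6 14 9) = [0, 1, 17, 10, 4, 5, 14, 7, 6, 2, 8, 3, 12, 13, 9, 15, 16, 11]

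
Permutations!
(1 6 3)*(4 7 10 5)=[0, 6, 2, 1, 7, 4, 3, 10, 8, 9, 5]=(1 6 3)(4 7 10 5)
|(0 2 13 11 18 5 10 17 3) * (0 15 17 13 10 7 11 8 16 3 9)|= 20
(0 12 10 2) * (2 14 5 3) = (0 12 10 14 5 3 2) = [12, 1, 0, 2, 4, 3, 6, 7, 8, 9, 14, 11, 10, 13, 5]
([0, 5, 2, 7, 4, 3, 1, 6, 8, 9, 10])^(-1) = (10)(1 6 7 3 5)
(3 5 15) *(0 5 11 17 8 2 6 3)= (0 5 15)(2 6 3 11 17 8)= [5, 1, 6, 11, 4, 15, 3, 7, 2, 9, 10, 17, 12, 13, 14, 0, 16, 8]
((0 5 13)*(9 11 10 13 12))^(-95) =((0 5 12 9 11 10 13))^(-95) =(0 9 13 12 10 5 11)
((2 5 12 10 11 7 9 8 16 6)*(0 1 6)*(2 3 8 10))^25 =(0 1 6 3 8 16)(2 5 12)(7 9 10 11)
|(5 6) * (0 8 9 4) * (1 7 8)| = 6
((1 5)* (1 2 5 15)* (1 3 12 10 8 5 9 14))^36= (1 5 3 9 10)(2 12 14 8 15)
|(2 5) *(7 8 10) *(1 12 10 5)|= 7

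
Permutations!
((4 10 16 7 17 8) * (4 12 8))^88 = (4 7 10 17 16)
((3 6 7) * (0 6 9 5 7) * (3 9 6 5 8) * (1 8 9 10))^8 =((0 5 7 10 1 8 3 6))^8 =(10)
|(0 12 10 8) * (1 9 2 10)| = |(0 12 1 9 2 10 8)| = 7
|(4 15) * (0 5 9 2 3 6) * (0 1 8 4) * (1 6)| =|(0 5 9 2 3 1 8 4 15)| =9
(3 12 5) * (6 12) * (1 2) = (1 2)(3 6 12 5) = [0, 2, 1, 6, 4, 3, 12, 7, 8, 9, 10, 11, 5]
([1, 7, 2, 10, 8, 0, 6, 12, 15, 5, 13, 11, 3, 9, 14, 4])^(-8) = [1, 7, 2, 10, 8, 0, 6, 12, 15, 5, 13, 11, 3, 9, 14, 4]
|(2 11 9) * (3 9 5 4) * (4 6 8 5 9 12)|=|(2 11 9)(3 12 4)(5 6 8)|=3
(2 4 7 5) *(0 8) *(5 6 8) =(0 5 2 4 7 6 8) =[5, 1, 4, 3, 7, 2, 8, 6, 0]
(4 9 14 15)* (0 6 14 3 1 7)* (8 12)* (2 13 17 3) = [6, 7, 13, 1, 9, 5, 14, 0, 12, 2, 10, 11, 8, 17, 15, 4, 16, 3] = (0 6 14 15 4 9 2 13 17 3 1 7)(8 12)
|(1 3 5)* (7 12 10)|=3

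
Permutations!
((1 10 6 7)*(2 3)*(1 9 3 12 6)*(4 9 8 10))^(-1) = (1 10 8 7 6 12 2 3 9 4)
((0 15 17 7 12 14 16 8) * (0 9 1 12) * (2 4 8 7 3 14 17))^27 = ((0 15 2 4 8 9 1 12 17 3 14 16 7))^27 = (0 15 2 4 8 9 1 12 17 3 14 16 7)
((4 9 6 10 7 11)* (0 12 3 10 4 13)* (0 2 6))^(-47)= (0 6 11 3 9 2 7 12 4 13 10)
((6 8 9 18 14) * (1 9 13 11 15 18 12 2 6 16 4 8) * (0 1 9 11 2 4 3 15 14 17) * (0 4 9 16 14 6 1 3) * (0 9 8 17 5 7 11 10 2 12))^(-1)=((0 3 15 18 5 7 11 6 16 9)(1 10 2)(4 17)(8 13 12))^(-1)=(0 9 16 6 11 7 5 18 15 3)(1 2 10)(4 17)(8 12 13)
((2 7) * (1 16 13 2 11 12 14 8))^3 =((1 16 13 2 7 11 12 14 8))^3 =(1 2 12)(7 14 16)(8 13 11)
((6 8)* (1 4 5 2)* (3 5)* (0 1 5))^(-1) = ((0 1 4 3)(2 5)(6 8))^(-1) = (0 3 4 1)(2 5)(6 8)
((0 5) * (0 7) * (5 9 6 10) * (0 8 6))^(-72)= ((0 9)(5 7 8 6 10))^(-72)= (5 6 7 10 8)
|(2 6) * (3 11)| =|(2 6)(3 11)| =2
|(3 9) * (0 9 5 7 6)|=|(0 9 3 5 7 6)|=6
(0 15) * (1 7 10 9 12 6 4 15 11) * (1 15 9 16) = (0 11 15)(1 7 10 16)(4 9 12 6) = [11, 7, 2, 3, 9, 5, 4, 10, 8, 12, 16, 15, 6, 13, 14, 0, 1]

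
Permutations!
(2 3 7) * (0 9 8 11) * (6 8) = (0 9 6 8 11)(2 3 7) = [9, 1, 3, 7, 4, 5, 8, 2, 11, 6, 10, 0]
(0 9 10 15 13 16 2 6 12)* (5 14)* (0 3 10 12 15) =(0 9 12 3 10)(2 6 15 13 16)(5 14) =[9, 1, 6, 10, 4, 14, 15, 7, 8, 12, 0, 11, 3, 16, 5, 13, 2]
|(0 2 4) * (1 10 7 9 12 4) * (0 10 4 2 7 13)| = 9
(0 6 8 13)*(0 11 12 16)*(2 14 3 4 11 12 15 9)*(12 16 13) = [6, 1, 14, 4, 11, 5, 8, 7, 12, 2, 10, 15, 13, 16, 3, 9, 0] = (0 6 8 12 13 16)(2 14 3 4 11 15 9)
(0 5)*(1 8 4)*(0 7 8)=(0 5 7 8 4 1)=[5, 0, 2, 3, 1, 7, 6, 8, 4]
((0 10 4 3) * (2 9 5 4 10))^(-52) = ((10)(0 2 9 5 4 3))^(-52) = (10)(0 9 4)(2 5 3)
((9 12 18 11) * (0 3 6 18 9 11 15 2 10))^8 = (0 3 6 18 15 2 10)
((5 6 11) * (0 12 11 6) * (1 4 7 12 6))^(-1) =((0 6 1 4 7 12 11 5))^(-1) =(0 5 11 12 7 4 1 6)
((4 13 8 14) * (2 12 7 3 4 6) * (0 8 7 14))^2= (2 14)(3 13)(4 7)(6 12)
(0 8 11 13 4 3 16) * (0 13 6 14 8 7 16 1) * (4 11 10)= [7, 0, 2, 1, 3, 5, 14, 16, 10, 9, 4, 6, 12, 11, 8, 15, 13]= (0 7 16 13 11 6 14 8 10 4 3 1)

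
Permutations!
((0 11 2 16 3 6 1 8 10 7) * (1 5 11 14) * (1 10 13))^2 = (0 10)(1 13 8)(2 3 5)(6 11 16)(7 14)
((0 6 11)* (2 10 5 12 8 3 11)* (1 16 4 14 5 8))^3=(0 10 11 2 3 6 8)(1 14)(4 12)(5 16)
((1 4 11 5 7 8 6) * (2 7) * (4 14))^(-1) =((1 14 4 11 5 2 7 8 6))^(-1) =(1 6 8 7 2 5 11 4 14)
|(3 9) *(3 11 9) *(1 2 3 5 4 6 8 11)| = 9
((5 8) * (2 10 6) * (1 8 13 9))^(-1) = (1 9 13 5 8)(2 6 10)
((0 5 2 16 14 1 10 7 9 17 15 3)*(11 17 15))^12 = (17)(0 5 2 16 14 1 10 7 9 15 3)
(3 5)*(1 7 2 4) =(1 7 2 4)(3 5) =[0, 7, 4, 5, 1, 3, 6, 2]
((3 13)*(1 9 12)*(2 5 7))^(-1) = (1 12 9)(2 7 5)(3 13)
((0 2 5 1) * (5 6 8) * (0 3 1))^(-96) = (0 5 8 6 2)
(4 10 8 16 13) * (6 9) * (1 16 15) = (1 16 13 4 10 8 15)(6 9) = [0, 16, 2, 3, 10, 5, 9, 7, 15, 6, 8, 11, 12, 4, 14, 1, 13]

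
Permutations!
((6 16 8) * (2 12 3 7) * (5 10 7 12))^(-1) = (2 7 10 5)(3 12)(6 8 16)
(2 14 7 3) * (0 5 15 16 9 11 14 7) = [5, 1, 7, 2, 4, 15, 6, 3, 8, 11, 10, 14, 12, 13, 0, 16, 9] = (0 5 15 16 9 11 14)(2 7 3)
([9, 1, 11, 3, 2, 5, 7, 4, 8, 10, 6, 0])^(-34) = [2, 1, 7, 3, 6, 5, 9, 10, 8, 11, 0, 4]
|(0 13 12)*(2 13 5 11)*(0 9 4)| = 8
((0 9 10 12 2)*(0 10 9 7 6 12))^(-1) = (0 10 2 12 6 7)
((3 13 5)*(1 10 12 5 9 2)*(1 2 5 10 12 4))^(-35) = ((1 12 10 4)(3 13 9 5))^(-35) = (1 12 10 4)(3 13 9 5)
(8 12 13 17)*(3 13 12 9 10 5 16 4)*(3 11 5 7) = (3 13 17 8 9 10 7)(4 11 5 16) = [0, 1, 2, 13, 11, 16, 6, 3, 9, 10, 7, 5, 12, 17, 14, 15, 4, 8]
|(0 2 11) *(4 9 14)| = 3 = |(0 2 11)(4 9 14)|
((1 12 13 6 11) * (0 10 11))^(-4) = ((0 10 11 1 12 13 6))^(-4) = (0 1 6 11 13 10 12)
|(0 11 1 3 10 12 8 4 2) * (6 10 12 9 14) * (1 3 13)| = |(0 11 3 12 8 4 2)(1 13)(6 10 9 14)| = 28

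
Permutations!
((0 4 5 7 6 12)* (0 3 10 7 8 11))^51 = ((0 4 5 8 11)(3 10 7 6 12))^51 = (0 4 5 8 11)(3 10 7 6 12)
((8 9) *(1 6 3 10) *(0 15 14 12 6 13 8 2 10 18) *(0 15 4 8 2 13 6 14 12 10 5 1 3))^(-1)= ((0 4 8 9 13 2 5 1 6)(3 18 15 12 14 10))^(-1)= (0 6 1 5 2 13 9 8 4)(3 10 14 12 15 18)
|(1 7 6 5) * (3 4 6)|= 6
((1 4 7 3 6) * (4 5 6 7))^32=(7)(1 6 5)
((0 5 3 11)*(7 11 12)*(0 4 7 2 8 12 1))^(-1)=((0 5 3 1)(2 8 12)(4 7 11))^(-1)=(0 1 3 5)(2 12 8)(4 11 7)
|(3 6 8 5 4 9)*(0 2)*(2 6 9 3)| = 8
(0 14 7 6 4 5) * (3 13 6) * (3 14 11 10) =[11, 1, 2, 13, 5, 0, 4, 14, 8, 9, 3, 10, 12, 6, 7] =(0 11 10 3 13 6 4 5)(7 14)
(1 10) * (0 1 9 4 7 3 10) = (0 1)(3 10 9 4 7) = [1, 0, 2, 10, 7, 5, 6, 3, 8, 4, 9]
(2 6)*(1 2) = [0, 2, 6, 3, 4, 5, 1] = (1 2 6)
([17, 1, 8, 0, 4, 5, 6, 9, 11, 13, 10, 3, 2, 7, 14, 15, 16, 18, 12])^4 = (0 2)(3 12)(7 9 13)(8 17)(11 18)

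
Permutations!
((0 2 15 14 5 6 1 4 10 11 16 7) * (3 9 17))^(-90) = (17)(0 1)(2 4)(5 16)(6 7)(10 15)(11 14)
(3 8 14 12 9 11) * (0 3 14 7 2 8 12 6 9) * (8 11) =[3, 1, 11, 12, 4, 5, 9, 2, 7, 8, 10, 14, 0, 13, 6] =(0 3 12)(2 11 14 6 9 8 7)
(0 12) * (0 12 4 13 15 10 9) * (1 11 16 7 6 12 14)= (0 4 13 15 10 9)(1 11 16 7 6 12 14)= [4, 11, 2, 3, 13, 5, 12, 6, 8, 0, 9, 16, 14, 15, 1, 10, 7]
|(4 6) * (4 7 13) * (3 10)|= |(3 10)(4 6 7 13)|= 4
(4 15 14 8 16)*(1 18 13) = [0, 18, 2, 3, 15, 5, 6, 7, 16, 9, 10, 11, 12, 1, 8, 14, 4, 17, 13] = (1 18 13)(4 15 14 8 16)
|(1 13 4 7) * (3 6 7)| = |(1 13 4 3 6 7)| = 6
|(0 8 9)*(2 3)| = 6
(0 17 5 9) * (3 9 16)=(0 17 5 16 3 9)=[17, 1, 2, 9, 4, 16, 6, 7, 8, 0, 10, 11, 12, 13, 14, 15, 3, 5]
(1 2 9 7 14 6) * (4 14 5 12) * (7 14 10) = (1 2 9 14 6)(4 10 7 5 12) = [0, 2, 9, 3, 10, 12, 1, 5, 8, 14, 7, 11, 4, 13, 6]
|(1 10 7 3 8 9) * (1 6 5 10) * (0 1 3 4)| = 10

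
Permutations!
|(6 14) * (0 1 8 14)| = |(0 1 8 14 6)| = 5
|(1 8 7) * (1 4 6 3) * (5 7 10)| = 8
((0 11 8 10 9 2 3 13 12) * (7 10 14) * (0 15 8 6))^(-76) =(0 6 11)(2 15 10 13 14)(3 8 9 12 7)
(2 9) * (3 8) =(2 9)(3 8) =[0, 1, 9, 8, 4, 5, 6, 7, 3, 2]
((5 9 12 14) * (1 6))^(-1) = ((1 6)(5 9 12 14))^(-1) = (1 6)(5 14 12 9)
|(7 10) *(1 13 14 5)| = 4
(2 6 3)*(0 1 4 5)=(0 1 4 5)(2 6 3)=[1, 4, 6, 2, 5, 0, 3]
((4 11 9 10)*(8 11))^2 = (4 11 10 8 9)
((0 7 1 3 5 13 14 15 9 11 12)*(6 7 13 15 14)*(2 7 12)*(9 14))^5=((0 13 6 12)(1 3 5 15 14 9 11 2 7))^5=(0 13 6 12)(1 9 3 11 5 2 15 7 14)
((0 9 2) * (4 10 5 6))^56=((0 9 2)(4 10 5 6))^56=(10)(0 2 9)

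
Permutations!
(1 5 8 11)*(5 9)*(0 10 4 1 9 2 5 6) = [10, 2, 5, 3, 1, 8, 0, 7, 11, 6, 4, 9] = (0 10 4 1 2 5 8 11 9 6)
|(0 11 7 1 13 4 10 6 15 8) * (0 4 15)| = |(0 11 7 1 13 15 8 4 10 6)| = 10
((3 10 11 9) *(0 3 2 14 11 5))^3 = ((0 3 10 5)(2 14 11 9))^3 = (0 5 10 3)(2 9 11 14)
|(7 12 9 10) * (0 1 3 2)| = 4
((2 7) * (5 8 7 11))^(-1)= ((2 11 5 8 7))^(-1)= (2 7 8 5 11)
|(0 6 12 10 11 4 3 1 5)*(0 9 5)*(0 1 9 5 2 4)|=20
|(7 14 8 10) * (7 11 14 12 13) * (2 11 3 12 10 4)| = |(2 11 14 8 4)(3 12 13 7 10)| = 5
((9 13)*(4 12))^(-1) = ((4 12)(9 13))^(-1) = (4 12)(9 13)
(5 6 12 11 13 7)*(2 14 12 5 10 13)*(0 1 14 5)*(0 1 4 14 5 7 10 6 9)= (0 4 14 12 11 2 7 6 1 5 9)(10 13)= [4, 5, 7, 3, 14, 9, 1, 6, 8, 0, 13, 2, 11, 10, 12]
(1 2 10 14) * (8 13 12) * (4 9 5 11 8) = (1 2 10 14)(4 9 5 11 8 13 12) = [0, 2, 10, 3, 9, 11, 6, 7, 13, 5, 14, 8, 4, 12, 1]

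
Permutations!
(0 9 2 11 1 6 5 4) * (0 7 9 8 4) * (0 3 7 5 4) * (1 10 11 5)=(0 8)(1 6 4)(2 5 3 7 9)(10 11)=[8, 6, 5, 7, 1, 3, 4, 9, 0, 2, 11, 10]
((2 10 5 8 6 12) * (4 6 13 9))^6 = (2 4 8)(5 12 9)(6 13 10)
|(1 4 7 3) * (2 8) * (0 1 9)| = 6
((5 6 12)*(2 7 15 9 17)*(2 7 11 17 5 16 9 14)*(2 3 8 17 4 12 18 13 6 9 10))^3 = ((2 11 4 12 16 10)(3 8 17 7 15 14)(5 9)(6 18 13))^3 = (18)(2 12)(3 7)(4 10)(5 9)(8 15)(11 16)(14 17)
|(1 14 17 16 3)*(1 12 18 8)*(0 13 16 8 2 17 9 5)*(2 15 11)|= |(0 13 16 3 12 18 15 11 2 17 8 1 14 9 5)|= 15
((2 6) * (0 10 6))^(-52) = ((0 10 6 2))^(-52) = (10)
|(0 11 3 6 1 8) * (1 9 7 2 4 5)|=|(0 11 3 6 9 7 2 4 5 1 8)|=11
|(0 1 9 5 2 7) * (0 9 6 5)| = 7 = |(0 1 6 5 2 7 9)|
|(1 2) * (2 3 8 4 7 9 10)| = 8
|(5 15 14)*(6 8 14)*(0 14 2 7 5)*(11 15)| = 14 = |(0 14)(2 7 5 11 15 6 8)|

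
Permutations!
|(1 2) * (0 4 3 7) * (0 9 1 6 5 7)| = 6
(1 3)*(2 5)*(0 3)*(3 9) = (0 9 3 1)(2 5) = [9, 0, 5, 1, 4, 2, 6, 7, 8, 3]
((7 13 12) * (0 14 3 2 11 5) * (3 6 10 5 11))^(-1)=((0 14 6 10 5)(2 3)(7 13 12))^(-1)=(0 5 10 6 14)(2 3)(7 12 13)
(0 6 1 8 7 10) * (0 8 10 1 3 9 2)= (0 6 3 9 2)(1 10 8 7)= [6, 10, 0, 9, 4, 5, 3, 1, 7, 2, 8]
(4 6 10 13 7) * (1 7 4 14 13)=(1 7 14 13 4 6 10)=[0, 7, 2, 3, 6, 5, 10, 14, 8, 9, 1, 11, 12, 4, 13]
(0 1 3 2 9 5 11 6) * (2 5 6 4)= [1, 3, 9, 5, 2, 11, 0, 7, 8, 6, 10, 4]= (0 1 3 5 11 4 2 9 6)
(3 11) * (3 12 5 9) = [0, 1, 2, 11, 4, 9, 6, 7, 8, 3, 10, 12, 5] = (3 11 12 5 9)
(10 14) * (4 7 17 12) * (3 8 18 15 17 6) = [0, 1, 2, 8, 7, 5, 3, 6, 18, 9, 14, 11, 4, 13, 10, 17, 16, 12, 15] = (3 8 18 15 17 12 4 7 6)(10 14)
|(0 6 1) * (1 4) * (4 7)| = |(0 6 7 4 1)| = 5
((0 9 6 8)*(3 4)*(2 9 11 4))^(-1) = (0 8 6 9 2 3 4 11)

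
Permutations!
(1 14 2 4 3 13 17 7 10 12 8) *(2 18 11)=(1 14 18 11 2 4 3 13 17 7 10 12 8)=[0, 14, 4, 13, 3, 5, 6, 10, 1, 9, 12, 2, 8, 17, 18, 15, 16, 7, 11]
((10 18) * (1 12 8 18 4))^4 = (1 10 8)(4 18 12) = ((1 12 8 18 10 4))^4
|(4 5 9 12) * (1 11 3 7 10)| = 20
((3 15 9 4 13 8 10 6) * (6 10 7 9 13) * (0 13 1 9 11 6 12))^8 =(0 1 11)(3 8 4)(6 13 9)(7 12 15)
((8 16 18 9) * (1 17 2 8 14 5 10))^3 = (1 8 9 10 2 18 5 17 16 14)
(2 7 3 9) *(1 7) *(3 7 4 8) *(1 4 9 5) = (1 9 2 4 8 3 5) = [0, 9, 4, 5, 8, 1, 6, 7, 3, 2]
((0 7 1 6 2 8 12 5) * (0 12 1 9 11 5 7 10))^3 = (0 10)(1 8 2 6)(5 9 12 11 7)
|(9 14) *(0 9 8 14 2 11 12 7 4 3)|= |(0 9 2 11 12 7 4 3)(8 14)|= 8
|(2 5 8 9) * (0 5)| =5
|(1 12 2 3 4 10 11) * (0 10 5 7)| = 10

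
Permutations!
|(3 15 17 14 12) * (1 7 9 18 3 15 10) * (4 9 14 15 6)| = 10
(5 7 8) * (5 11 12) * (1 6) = (1 6)(5 7 8 11 12) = [0, 6, 2, 3, 4, 7, 1, 8, 11, 9, 10, 12, 5]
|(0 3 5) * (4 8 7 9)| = |(0 3 5)(4 8 7 9)| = 12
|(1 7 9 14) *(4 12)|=4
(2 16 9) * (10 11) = (2 16 9)(10 11) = [0, 1, 16, 3, 4, 5, 6, 7, 8, 2, 11, 10, 12, 13, 14, 15, 9]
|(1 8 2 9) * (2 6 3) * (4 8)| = |(1 4 8 6 3 2 9)| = 7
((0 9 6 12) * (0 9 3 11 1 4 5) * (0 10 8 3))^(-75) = (12)(1 5 8 11 4 10 3)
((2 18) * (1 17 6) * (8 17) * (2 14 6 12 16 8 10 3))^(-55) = ((1 10 3 2 18 14 6)(8 17 12 16))^(-55) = (1 10 3 2 18 14 6)(8 17 12 16)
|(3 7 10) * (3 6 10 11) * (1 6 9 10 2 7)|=|(1 6 2 7 11 3)(9 10)|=6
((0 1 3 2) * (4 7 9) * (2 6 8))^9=(9)(0 6)(1 8)(2 3)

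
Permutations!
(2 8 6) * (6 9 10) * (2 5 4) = (2 8 9 10 6 5 4) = [0, 1, 8, 3, 2, 4, 5, 7, 9, 10, 6]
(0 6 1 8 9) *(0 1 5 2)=[6, 8, 0, 3, 4, 2, 5, 7, 9, 1]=(0 6 5 2)(1 8 9)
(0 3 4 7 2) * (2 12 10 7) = (0 3 4 2)(7 12 10) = [3, 1, 0, 4, 2, 5, 6, 12, 8, 9, 7, 11, 10]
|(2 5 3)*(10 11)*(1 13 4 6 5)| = 14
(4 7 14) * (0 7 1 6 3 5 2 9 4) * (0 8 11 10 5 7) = (1 6 3 7 14 8 11 10 5 2 9 4) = [0, 6, 9, 7, 1, 2, 3, 14, 11, 4, 5, 10, 12, 13, 8]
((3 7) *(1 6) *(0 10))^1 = ((0 10)(1 6)(3 7))^1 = (0 10)(1 6)(3 7)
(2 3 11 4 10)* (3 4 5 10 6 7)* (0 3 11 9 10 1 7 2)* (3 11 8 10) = (0 11 5 1 7 8 10)(2 4 6)(3 9) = [11, 7, 4, 9, 6, 1, 2, 8, 10, 3, 0, 5]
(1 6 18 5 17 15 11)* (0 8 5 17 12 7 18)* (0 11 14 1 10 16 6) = (0 8 5 12 7 18 17 15 14 1)(6 11 10 16) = [8, 0, 2, 3, 4, 12, 11, 18, 5, 9, 16, 10, 7, 13, 1, 14, 6, 15, 17]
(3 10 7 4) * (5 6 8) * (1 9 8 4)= (1 9 8 5 6 4 3 10 7)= [0, 9, 2, 10, 3, 6, 4, 1, 5, 8, 7]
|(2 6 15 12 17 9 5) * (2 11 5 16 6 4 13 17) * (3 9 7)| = 22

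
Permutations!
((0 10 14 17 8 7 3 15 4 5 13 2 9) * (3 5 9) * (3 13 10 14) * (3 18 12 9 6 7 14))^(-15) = ((0 3 15 4 6 7 5 10 18 12 9)(2 13)(8 14 17))^(-15) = (0 10 4 9 5 15 12 7 3 18 6)(2 13)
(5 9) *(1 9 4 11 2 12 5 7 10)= (1 9 7 10)(2 12 5 4 11)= [0, 9, 12, 3, 11, 4, 6, 10, 8, 7, 1, 2, 5]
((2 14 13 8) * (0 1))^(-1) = (0 1)(2 8 13 14)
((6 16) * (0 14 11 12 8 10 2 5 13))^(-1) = (0 13 5 2 10 8 12 11 14)(6 16)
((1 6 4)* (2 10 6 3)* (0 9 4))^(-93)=((0 9 4 1 3 2 10 6))^(-93)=(0 1 10 9 3 6 4 2)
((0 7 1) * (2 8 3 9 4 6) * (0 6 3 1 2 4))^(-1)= (0 9 3 4 6 1 8 2 7)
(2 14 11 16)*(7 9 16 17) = [0, 1, 14, 3, 4, 5, 6, 9, 8, 16, 10, 17, 12, 13, 11, 15, 2, 7] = (2 14 11 17 7 9 16)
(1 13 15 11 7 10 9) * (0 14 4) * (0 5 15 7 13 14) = [0, 14, 2, 3, 5, 15, 6, 10, 8, 1, 9, 13, 12, 7, 4, 11] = (1 14 4 5 15 11 13 7 10 9)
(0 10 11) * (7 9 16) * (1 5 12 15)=(0 10 11)(1 5 12 15)(7 9 16)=[10, 5, 2, 3, 4, 12, 6, 9, 8, 16, 11, 0, 15, 13, 14, 1, 7]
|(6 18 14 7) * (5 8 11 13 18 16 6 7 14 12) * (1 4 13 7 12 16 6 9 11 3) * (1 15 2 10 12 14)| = 63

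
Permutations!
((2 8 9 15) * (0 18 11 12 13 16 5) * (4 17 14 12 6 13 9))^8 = (0 18 11 6 13 16 5)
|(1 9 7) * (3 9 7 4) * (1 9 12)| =|(1 7 9 4 3 12)| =6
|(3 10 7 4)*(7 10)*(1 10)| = 6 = |(1 10)(3 7 4)|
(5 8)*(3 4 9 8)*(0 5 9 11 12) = (0 5 3 4 11 12)(8 9) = [5, 1, 2, 4, 11, 3, 6, 7, 9, 8, 10, 12, 0]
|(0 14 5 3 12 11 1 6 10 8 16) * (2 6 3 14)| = 12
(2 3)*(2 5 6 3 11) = (2 11)(3 5 6) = [0, 1, 11, 5, 4, 6, 3, 7, 8, 9, 10, 2]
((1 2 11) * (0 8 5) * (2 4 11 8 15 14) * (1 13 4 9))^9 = ((0 15 14 2 8 5)(1 9)(4 11 13))^9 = (0 2)(1 9)(5 14)(8 15)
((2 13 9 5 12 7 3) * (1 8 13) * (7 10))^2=((1 8 13 9 5 12 10 7 3 2))^2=(1 13 5 10 3)(2 8 9 12 7)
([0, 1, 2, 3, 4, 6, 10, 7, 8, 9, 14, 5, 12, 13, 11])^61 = [0, 1, 2, 3, 4, 6, 10, 7, 8, 9, 14, 5, 12, 13, 11]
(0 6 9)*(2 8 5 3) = (0 6 9)(2 8 5 3) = [6, 1, 8, 2, 4, 3, 9, 7, 5, 0]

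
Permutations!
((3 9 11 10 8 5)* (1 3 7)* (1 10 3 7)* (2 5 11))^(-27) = (11)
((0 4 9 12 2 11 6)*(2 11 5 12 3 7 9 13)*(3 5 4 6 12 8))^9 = (13)(0 6)(3 8 5 9 7)(11 12)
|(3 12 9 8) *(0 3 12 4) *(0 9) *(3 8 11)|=|(0 8 12)(3 4 9 11)|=12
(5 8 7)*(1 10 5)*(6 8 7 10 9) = (1 9 6 8 10 5 7) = [0, 9, 2, 3, 4, 7, 8, 1, 10, 6, 5]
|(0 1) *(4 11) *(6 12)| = 2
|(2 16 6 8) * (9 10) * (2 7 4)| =6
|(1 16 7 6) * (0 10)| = |(0 10)(1 16 7 6)| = 4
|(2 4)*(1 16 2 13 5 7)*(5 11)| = 8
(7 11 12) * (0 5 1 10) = (0 5 1 10)(7 11 12) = [5, 10, 2, 3, 4, 1, 6, 11, 8, 9, 0, 12, 7]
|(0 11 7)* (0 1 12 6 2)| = 7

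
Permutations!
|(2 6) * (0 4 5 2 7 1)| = 7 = |(0 4 5 2 6 7 1)|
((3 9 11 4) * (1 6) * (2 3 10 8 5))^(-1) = (1 6)(2 5 8 10 4 11 9 3)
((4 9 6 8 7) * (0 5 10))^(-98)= (0 5 10)(4 6 7 9 8)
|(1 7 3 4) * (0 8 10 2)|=4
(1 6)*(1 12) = (1 6 12) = [0, 6, 2, 3, 4, 5, 12, 7, 8, 9, 10, 11, 1]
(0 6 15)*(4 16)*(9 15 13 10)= (0 6 13 10 9 15)(4 16)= [6, 1, 2, 3, 16, 5, 13, 7, 8, 15, 9, 11, 12, 10, 14, 0, 4]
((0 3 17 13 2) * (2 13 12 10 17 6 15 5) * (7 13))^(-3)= ((0 3 6 15 5 2)(7 13)(10 17 12))^(-3)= (17)(0 15)(2 6)(3 5)(7 13)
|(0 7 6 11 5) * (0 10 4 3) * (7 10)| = |(0 10 4 3)(5 7 6 11)| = 4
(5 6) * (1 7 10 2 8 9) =[0, 7, 8, 3, 4, 6, 5, 10, 9, 1, 2] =(1 7 10 2 8 9)(5 6)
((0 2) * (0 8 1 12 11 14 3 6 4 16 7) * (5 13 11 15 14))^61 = ((0 2 8 1 12 15 14 3 6 4 16 7)(5 13 11))^61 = (0 2 8 1 12 15 14 3 6 4 16 7)(5 13 11)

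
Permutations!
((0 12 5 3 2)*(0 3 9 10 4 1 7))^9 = ((0 12 5 9 10 4 1 7)(2 3))^9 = (0 12 5 9 10 4 1 7)(2 3)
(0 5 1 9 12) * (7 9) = (0 5 1 7 9 12) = [5, 7, 2, 3, 4, 1, 6, 9, 8, 12, 10, 11, 0]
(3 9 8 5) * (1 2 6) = [0, 2, 6, 9, 4, 3, 1, 7, 5, 8] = (1 2 6)(3 9 8 5)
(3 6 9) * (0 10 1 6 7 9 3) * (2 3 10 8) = (0 8 2 3 7 9)(1 6 10) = [8, 6, 3, 7, 4, 5, 10, 9, 2, 0, 1]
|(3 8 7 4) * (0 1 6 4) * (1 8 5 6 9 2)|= |(0 8 7)(1 9 2)(3 5 6 4)|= 12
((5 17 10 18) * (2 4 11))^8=(18)(2 11 4)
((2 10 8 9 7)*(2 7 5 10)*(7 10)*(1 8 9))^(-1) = ((1 8)(5 7 10 9))^(-1) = (1 8)(5 9 10 7)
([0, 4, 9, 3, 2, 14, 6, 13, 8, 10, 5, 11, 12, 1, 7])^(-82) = (1 13 7 14 5 10 9 2 4)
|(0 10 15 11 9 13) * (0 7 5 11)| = |(0 10 15)(5 11 9 13 7)| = 15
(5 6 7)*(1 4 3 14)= (1 4 3 14)(5 6 7)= [0, 4, 2, 14, 3, 6, 7, 5, 8, 9, 10, 11, 12, 13, 1]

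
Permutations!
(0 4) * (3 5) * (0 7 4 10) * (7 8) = (0 10)(3 5)(4 8 7) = [10, 1, 2, 5, 8, 3, 6, 4, 7, 9, 0]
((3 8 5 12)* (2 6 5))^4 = (2 3 5)(6 8 12)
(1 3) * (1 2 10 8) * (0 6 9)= (0 6 9)(1 3 2 10 8)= [6, 3, 10, 2, 4, 5, 9, 7, 1, 0, 8]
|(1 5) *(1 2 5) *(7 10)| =|(2 5)(7 10)| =2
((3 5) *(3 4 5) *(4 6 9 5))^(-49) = (5 9 6)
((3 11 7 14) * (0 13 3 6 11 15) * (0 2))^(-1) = ((0 13 3 15 2)(6 11 7 14))^(-1) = (0 2 15 3 13)(6 14 7 11)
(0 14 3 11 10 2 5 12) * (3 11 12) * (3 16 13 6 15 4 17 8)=(0 14 11 10 2 5 16 13 6 15 4 17 8 3 12)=[14, 1, 5, 12, 17, 16, 15, 7, 3, 9, 2, 10, 0, 6, 11, 4, 13, 8]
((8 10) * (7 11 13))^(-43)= (7 13 11)(8 10)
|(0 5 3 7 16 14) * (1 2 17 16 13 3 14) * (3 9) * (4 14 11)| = 20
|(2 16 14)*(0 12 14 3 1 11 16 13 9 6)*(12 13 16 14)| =12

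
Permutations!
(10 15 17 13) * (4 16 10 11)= (4 16 10 15 17 13 11)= [0, 1, 2, 3, 16, 5, 6, 7, 8, 9, 15, 4, 12, 11, 14, 17, 10, 13]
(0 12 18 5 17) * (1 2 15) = (0 12 18 5 17)(1 2 15) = [12, 2, 15, 3, 4, 17, 6, 7, 8, 9, 10, 11, 18, 13, 14, 1, 16, 0, 5]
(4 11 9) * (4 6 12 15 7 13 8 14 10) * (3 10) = (3 10 4 11 9 6 12 15 7 13 8 14) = [0, 1, 2, 10, 11, 5, 12, 13, 14, 6, 4, 9, 15, 8, 3, 7]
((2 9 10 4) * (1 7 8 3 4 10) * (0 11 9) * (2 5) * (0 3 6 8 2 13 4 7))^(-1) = ((0 11 9 1)(2 3 7)(4 5 13)(6 8))^(-1) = (0 1 9 11)(2 7 3)(4 13 5)(6 8)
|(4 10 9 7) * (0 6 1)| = 12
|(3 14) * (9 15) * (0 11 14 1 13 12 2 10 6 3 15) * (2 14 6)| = |(0 11 6 3 1 13 12 14 15 9)(2 10)| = 10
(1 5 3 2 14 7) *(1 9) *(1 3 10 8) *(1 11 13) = (1 5 10 8 11 13)(2 14 7 9 3) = [0, 5, 14, 2, 4, 10, 6, 9, 11, 3, 8, 13, 12, 1, 7]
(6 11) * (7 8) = (6 11)(7 8) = [0, 1, 2, 3, 4, 5, 11, 8, 7, 9, 10, 6]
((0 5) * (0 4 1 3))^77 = ((0 5 4 1 3))^77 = (0 4 3 5 1)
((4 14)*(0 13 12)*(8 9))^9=(4 14)(8 9)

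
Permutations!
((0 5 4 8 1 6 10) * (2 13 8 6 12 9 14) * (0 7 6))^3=((0 5 4)(1 12 9 14 2 13 8)(6 10 7))^3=(1 14 8 9 13 12 2)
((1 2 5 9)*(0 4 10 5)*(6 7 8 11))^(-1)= ((0 4 10 5 9 1 2)(6 7 8 11))^(-1)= (0 2 1 9 5 10 4)(6 11 8 7)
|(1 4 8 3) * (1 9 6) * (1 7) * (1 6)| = 10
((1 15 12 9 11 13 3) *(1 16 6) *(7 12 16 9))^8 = ((1 15 16 6)(3 9 11 13)(7 12))^8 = (16)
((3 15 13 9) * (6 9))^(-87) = ((3 15 13 6 9))^(-87) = (3 6 15 9 13)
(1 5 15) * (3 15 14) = [0, 5, 2, 15, 4, 14, 6, 7, 8, 9, 10, 11, 12, 13, 3, 1] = (1 5 14 3 15)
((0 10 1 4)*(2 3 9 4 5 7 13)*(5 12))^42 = (0 9 2 7 12 10 4 3 13 5 1)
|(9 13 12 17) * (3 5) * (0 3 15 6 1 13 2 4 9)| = 9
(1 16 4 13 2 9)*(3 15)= [0, 16, 9, 15, 13, 5, 6, 7, 8, 1, 10, 11, 12, 2, 14, 3, 4]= (1 16 4 13 2 9)(3 15)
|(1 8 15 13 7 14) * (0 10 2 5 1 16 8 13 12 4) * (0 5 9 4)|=14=|(0 10 2 9 4 5 1 13 7 14 16 8 15 12)|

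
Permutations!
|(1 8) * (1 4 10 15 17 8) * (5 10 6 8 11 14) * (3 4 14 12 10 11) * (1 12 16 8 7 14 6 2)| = 56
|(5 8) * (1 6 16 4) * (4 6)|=2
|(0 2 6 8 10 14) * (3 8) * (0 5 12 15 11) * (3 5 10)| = 14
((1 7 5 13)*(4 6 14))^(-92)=(4 6 14)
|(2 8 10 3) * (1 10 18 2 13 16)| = 15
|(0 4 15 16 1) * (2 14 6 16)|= 8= |(0 4 15 2 14 6 16 1)|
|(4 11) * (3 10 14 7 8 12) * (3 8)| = |(3 10 14 7)(4 11)(8 12)| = 4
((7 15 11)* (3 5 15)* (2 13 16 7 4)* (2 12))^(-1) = (2 12 4 11 15 5 3 7 16 13)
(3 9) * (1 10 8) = (1 10 8)(3 9) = [0, 10, 2, 9, 4, 5, 6, 7, 1, 3, 8]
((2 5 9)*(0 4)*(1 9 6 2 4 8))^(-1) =(0 4 9 1 8)(2 6 5)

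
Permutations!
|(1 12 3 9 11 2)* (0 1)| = 7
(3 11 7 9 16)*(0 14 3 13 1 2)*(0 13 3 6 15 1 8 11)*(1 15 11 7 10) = (0 14 6 11 10 1 2 13 8 7 9 16 3) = [14, 2, 13, 0, 4, 5, 11, 9, 7, 16, 1, 10, 12, 8, 6, 15, 3]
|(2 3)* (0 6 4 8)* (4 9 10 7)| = 14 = |(0 6 9 10 7 4 8)(2 3)|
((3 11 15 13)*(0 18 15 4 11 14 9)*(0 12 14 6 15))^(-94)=(18)(3 15)(6 13)(9 14 12)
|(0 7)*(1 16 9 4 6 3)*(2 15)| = 6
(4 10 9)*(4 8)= [0, 1, 2, 3, 10, 5, 6, 7, 4, 8, 9]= (4 10 9 8)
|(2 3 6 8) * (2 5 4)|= |(2 3 6 8 5 4)|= 6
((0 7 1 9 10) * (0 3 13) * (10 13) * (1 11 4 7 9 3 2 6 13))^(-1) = ((0 9 1 3 10 2 6 13)(4 7 11))^(-1) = (0 13 6 2 10 3 1 9)(4 11 7)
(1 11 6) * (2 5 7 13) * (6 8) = (1 11 8 6)(2 5 7 13) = [0, 11, 5, 3, 4, 7, 1, 13, 6, 9, 10, 8, 12, 2]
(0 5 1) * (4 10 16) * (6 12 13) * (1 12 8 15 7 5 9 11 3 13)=[9, 0, 2, 13, 10, 12, 8, 5, 15, 11, 16, 3, 1, 6, 14, 7, 4]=(0 9 11 3 13 6 8 15 7 5 12 1)(4 10 16)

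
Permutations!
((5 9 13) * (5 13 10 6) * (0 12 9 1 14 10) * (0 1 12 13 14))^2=((0 13 14 10 6 5 12 9 1))^2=(0 14 6 12 1 13 10 5 9)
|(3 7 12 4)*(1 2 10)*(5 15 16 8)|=12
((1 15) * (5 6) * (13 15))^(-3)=(15)(5 6)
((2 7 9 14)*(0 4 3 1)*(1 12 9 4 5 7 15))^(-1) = (0 1 15 2 14 9 12 3 4 7 5)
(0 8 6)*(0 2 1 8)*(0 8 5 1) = (0 8 6 2)(1 5) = [8, 5, 0, 3, 4, 1, 2, 7, 6]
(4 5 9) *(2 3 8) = (2 3 8)(4 5 9) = [0, 1, 3, 8, 5, 9, 6, 7, 2, 4]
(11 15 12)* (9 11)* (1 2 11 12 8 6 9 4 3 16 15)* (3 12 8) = (1 2 11)(3 16 15)(4 12)(6 9 8) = [0, 2, 11, 16, 12, 5, 9, 7, 6, 8, 10, 1, 4, 13, 14, 3, 15]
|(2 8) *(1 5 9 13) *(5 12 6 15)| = 14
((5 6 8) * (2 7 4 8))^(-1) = (2 6 5 8 4 7)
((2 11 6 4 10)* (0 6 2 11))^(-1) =((0 6 4 10 11 2))^(-1) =(0 2 11 10 4 6)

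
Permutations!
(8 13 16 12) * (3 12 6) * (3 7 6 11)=(3 12 8 13 16 11)(6 7)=[0, 1, 2, 12, 4, 5, 7, 6, 13, 9, 10, 3, 8, 16, 14, 15, 11]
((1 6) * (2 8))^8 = (8)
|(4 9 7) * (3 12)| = 6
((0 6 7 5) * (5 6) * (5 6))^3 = ((0 6 7 5))^3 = (0 5 7 6)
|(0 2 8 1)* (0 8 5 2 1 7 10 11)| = 6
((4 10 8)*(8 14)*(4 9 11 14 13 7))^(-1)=(4 7 13 10)(8 14 11 9)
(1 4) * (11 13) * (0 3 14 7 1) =(0 3 14 7 1 4)(11 13) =[3, 4, 2, 14, 0, 5, 6, 1, 8, 9, 10, 13, 12, 11, 7]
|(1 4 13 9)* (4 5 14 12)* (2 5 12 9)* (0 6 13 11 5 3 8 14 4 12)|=|(0 6 13 2 3 8 14 9 1)(4 11 5)|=9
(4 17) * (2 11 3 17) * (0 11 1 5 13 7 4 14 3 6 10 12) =[11, 5, 1, 17, 2, 13, 10, 4, 8, 9, 12, 6, 0, 7, 3, 15, 16, 14] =(0 11 6 10 12)(1 5 13 7 4 2)(3 17 14)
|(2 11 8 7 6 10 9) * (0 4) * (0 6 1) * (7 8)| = 9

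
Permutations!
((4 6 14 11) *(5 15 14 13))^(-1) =((4 6 13 5 15 14 11))^(-1) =(4 11 14 15 5 13 6)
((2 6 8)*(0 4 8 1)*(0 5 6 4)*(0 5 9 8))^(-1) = (0 4 2 8 9 1 6 5)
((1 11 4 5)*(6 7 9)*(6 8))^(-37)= (1 5 4 11)(6 8 9 7)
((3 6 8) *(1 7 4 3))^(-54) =(8)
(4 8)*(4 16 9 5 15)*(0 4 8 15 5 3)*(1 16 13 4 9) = (0 9 3)(1 16)(4 15 8 13) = [9, 16, 2, 0, 15, 5, 6, 7, 13, 3, 10, 11, 12, 4, 14, 8, 1]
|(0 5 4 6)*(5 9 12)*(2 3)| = |(0 9 12 5 4 6)(2 3)| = 6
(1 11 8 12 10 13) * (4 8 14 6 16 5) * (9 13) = (1 11 14 6 16 5 4 8 12 10 9 13) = [0, 11, 2, 3, 8, 4, 16, 7, 12, 13, 9, 14, 10, 1, 6, 15, 5]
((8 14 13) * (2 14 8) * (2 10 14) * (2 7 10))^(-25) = ((2 7 10 14 13))^(-25) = (14)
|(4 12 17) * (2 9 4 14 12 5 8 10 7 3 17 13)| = |(2 9 4 5 8 10 7 3 17 14 12 13)| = 12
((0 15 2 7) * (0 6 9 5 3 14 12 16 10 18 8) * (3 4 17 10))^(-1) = (0 8 18 10 17 4 5 9 6 7 2 15)(3 16 12 14)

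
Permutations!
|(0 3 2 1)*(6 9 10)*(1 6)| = |(0 3 2 6 9 10 1)| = 7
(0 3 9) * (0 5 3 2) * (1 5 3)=[2, 5, 0, 9, 4, 1, 6, 7, 8, 3]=(0 2)(1 5)(3 9)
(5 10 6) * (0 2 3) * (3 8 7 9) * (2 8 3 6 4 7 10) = (0 8 10 4 7 9 6 5 2 3) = [8, 1, 3, 0, 7, 2, 5, 9, 10, 6, 4]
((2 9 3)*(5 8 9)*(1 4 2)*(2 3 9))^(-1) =((9)(1 4 3)(2 5 8))^(-1) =(9)(1 3 4)(2 8 5)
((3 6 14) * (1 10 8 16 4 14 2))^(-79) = (1 8 4 3 2 10 16 14 6)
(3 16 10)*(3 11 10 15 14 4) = [0, 1, 2, 16, 3, 5, 6, 7, 8, 9, 11, 10, 12, 13, 4, 14, 15] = (3 16 15 14 4)(10 11)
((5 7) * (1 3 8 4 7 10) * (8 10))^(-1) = (1 10 3)(4 8 5 7)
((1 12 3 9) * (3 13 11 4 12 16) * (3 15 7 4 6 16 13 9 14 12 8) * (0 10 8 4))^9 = (0 11 14 7 13 3 15 1 8 16 9 10 6 12)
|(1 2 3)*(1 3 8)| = 3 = |(1 2 8)|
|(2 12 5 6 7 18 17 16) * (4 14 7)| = |(2 12 5 6 4 14 7 18 17 16)| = 10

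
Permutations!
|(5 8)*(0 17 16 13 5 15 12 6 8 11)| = |(0 17 16 13 5 11)(6 8 15 12)| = 12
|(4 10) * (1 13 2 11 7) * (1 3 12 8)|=8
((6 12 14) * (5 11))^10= (6 12 14)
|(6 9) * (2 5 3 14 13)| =|(2 5 3 14 13)(6 9)| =10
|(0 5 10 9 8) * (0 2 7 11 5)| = 7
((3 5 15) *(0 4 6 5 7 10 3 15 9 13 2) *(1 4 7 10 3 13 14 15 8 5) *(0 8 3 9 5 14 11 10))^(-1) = (0 3 15 14 8 2 13 10 11 9 7)(1 6 4)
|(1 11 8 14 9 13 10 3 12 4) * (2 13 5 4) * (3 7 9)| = 13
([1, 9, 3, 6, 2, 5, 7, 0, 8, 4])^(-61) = [4, 2, 7, 0, 6, 5, 1, 9, 8, 3]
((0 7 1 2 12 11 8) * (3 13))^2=((0 7 1 2 12 11 8)(3 13))^2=(13)(0 1 12 8 7 2 11)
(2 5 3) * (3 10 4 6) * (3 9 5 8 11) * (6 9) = (2 8 11 3)(4 9 5 10) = [0, 1, 8, 2, 9, 10, 6, 7, 11, 5, 4, 3]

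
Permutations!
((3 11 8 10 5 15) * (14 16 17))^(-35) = ((3 11 8 10 5 15)(14 16 17))^(-35) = (3 11 8 10 5 15)(14 16 17)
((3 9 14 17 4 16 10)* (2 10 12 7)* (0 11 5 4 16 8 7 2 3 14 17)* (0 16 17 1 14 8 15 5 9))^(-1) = ((17)(0 11 9 1 14 16 12 2 10 8 7 3)(4 15 5))^(-1) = (17)(0 3 7 8 10 2 12 16 14 1 9 11)(4 5 15)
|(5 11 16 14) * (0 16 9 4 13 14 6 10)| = 12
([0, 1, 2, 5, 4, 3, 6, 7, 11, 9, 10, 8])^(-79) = [0, 1, 2, 5, 4, 3, 6, 7, 11, 9, 10, 8]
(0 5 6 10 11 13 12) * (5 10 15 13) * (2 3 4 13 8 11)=(0 10 2 3 4 13 12)(5 6 15 8 11)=[10, 1, 3, 4, 13, 6, 15, 7, 11, 9, 2, 5, 0, 12, 14, 8]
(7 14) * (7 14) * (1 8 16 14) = (1 8 16 14) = [0, 8, 2, 3, 4, 5, 6, 7, 16, 9, 10, 11, 12, 13, 1, 15, 14]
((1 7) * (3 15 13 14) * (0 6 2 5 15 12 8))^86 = (0 14 2 12 15)(3 5 8 13 6)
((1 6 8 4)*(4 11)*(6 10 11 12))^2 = (1 11)(4 10)(6 12 8)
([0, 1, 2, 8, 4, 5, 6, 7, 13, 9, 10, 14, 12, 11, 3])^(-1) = (3 14 11 13 8)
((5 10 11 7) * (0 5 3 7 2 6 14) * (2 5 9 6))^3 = ((0 9 6 14)(3 7)(5 10 11))^3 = (0 14 6 9)(3 7)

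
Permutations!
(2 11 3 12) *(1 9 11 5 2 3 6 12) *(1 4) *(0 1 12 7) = (0 1 9 11 6 7)(2 5)(3 4 12) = [1, 9, 5, 4, 12, 2, 7, 0, 8, 11, 10, 6, 3]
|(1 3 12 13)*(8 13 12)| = |(1 3 8 13)| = 4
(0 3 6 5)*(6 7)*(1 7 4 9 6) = (0 3 4 9 6 5)(1 7) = [3, 7, 2, 4, 9, 0, 5, 1, 8, 6]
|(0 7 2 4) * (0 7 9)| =|(0 9)(2 4 7)| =6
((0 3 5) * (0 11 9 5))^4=((0 3)(5 11 9))^4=(5 11 9)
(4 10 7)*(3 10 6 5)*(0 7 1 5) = (0 7 4 6)(1 5 3 10) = [7, 5, 2, 10, 6, 3, 0, 4, 8, 9, 1]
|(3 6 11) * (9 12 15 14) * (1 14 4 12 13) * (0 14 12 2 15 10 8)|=24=|(0 14 9 13 1 12 10 8)(2 15 4)(3 6 11)|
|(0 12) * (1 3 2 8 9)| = 10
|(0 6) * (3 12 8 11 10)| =10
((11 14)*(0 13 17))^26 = ((0 13 17)(11 14))^26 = (0 17 13)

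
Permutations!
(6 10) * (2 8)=(2 8)(6 10)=[0, 1, 8, 3, 4, 5, 10, 7, 2, 9, 6]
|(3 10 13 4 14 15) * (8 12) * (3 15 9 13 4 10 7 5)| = |(15)(3 7 5)(4 14 9 13 10)(8 12)| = 30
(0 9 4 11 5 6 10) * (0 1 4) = (0 9)(1 4 11 5 6 10) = [9, 4, 2, 3, 11, 6, 10, 7, 8, 0, 1, 5]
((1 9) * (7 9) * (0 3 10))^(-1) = (0 10 3)(1 9 7) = ((0 3 10)(1 7 9))^(-1)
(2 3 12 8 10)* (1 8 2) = [0, 8, 3, 12, 4, 5, 6, 7, 10, 9, 1, 11, 2] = (1 8 10)(2 3 12)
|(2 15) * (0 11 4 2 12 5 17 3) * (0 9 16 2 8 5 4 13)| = 30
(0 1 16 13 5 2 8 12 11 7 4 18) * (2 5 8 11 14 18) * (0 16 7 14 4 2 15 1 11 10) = [11, 7, 10, 3, 15, 5, 6, 2, 12, 9, 0, 14, 4, 8, 18, 1, 13, 17, 16] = (0 11 14 18 16 13 8 12 4 15 1 7 2 10)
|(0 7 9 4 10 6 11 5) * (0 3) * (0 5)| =14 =|(0 7 9 4 10 6 11)(3 5)|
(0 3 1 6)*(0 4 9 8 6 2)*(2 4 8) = (0 3 1 4 9 2)(6 8) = [3, 4, 0, 1, 9, 5, 8, 7, 6, 2]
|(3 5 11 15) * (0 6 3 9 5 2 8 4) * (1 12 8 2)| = 28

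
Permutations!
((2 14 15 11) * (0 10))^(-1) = ((0 10)(2 14 15 11))^(-1) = (0 10)(2 11 15 14)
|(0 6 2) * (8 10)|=6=|(0 6 2)(8 10)|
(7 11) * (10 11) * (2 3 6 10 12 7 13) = (2 3 6 10 11 13)(7 12) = [0, 1, 3, 6, 4, 5, 10, 12, 8, 9, 11, 13, 7, 2]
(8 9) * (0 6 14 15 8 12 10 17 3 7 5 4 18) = (0 6 14 15 8 9 12 10 17 3 7 5 4 18) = [6, 1, 2, 7, 18, 4, 14, 5, 9, 12, 17, 11, 10, 13, 15, 8, 16, 3, 0]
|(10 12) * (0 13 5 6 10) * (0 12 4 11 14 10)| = 4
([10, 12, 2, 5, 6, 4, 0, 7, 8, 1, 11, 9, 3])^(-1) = (0 6 4 5 3 12 1 9 11 10)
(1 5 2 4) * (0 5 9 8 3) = (0 5 2 4 1 9 8 3) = [5, 9, 4, 0, 1, 2, 6, 7, 3, 8]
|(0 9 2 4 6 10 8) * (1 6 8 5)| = |(0 9 2 4 8)(1 6 10 5)| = 20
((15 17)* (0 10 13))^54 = (17)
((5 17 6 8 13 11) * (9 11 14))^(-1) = (5 11 9 14 13 8 6 17)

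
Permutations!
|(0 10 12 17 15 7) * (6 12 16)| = 8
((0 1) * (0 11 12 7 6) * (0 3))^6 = (0 3 6 7 12 11 1)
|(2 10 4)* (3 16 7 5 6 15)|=|(2 10 4)(3 16 7 5 6 15)|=6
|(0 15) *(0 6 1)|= |(0 15 6 1)|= 4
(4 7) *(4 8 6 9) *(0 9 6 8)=[9, 1, 2, 3, 7, 5, 6, 0, 8, 4]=(0 9 4 7)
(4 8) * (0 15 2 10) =(0 15 2 10)(4 8) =[15, 1, 10, 3, 8, 5, 6, 7, 4, 9, 0, 11, 12, 13, 14, 2]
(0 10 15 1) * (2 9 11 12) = (0 10 15 1)(2 9 11 12) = [10, 0, 9, 3, 4, 5, 6, 7, 8, 11, 15, 12, 2, 13, 14, 1]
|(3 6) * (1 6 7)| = |(1 6 3 7)| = 4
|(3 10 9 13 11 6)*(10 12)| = |(3 12 10 9 13 11 6)| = 7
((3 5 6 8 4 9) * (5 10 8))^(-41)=(3 9 4 8 10)(5 6)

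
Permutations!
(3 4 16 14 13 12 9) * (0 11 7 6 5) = [11, 1, 2, 4, 16, 0, 5, 6, 8, 3, 10, 7, 9, 12, 13, 15, 14] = (0 11 7 6 5)(3 4 16 14 13 12 9)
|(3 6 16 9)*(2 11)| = |(2 11)(3 6 16 9)| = 4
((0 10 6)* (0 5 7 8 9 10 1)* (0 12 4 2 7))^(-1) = (0 5 6 10 9 8 7 2 4 12 1)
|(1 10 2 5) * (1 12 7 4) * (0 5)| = |(0 5 12 7 4 1 10 2)| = 8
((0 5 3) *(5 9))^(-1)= (0 3 5 9)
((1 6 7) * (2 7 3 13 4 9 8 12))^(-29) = ((1 6 3 13 4 9 8 12 2 7))^(-29) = (1 6 3 13 4 9 8 12 2 7)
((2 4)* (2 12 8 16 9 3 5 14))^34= ((2 4 12 8 16 9 3 5 14))^34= (2 5 9 8 4 14 3 16 12)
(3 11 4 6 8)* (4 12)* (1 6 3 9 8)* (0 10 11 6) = (0 10 11 12 4 3 6 1)(8 9) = [10, 0, 2, 6, 3, 5, 1, 7, 9, 8, 11, 12, 4]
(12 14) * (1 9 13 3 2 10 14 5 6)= (1 9 13 3 2 10 14 12 5 6)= [0, 9, 10, 2, 4, 6, 1, 7, 8, 13, 14, 11, 5, 3, 12]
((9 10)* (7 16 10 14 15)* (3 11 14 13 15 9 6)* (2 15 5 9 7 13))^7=((2 15 13 5 9)(3 11 14 7 16 10 6))^7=(16)(2 13 9 15 5)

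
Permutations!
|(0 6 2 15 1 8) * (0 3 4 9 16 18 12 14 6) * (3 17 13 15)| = 45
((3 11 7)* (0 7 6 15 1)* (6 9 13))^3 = (0 11 6)(1 3 13)(7 9 15)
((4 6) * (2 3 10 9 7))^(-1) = (2 7 9 10 3)(4 6)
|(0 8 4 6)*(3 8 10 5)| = 7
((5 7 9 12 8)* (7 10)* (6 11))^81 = ((5 10 7 9 12 8)(6 11))^81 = (5 9)(6 11)(7 8)(10 12)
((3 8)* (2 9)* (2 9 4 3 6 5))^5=(9)(2 5 6 8 3 4)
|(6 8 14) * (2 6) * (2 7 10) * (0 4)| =|(0 4)(2 6 8 14 7 10)| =6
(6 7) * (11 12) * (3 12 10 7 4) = (3 12 11 10 7 6 4) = [0, 1, 2, 12, 3, 5, 4, 6, 8, 9, 7, 10, 11]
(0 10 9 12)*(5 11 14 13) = (0 10 9 12)(5 11 14 13) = [10, 1, 2, 3, 4, 11, 6, 7, 8, 12, 9, 14, 0, 5, 13]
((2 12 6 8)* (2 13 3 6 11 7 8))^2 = ((2 12 11 7 8 13 3 6))^2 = (2 11 8 3)(6 12 7 13)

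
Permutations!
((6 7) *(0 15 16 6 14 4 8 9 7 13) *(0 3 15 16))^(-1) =(0 15 3 13 6 16)(4 14 7 9 8)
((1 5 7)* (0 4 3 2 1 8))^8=(8)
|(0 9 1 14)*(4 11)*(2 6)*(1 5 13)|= |(0 9 5 13 1 14)(2 6)(4 11)|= 6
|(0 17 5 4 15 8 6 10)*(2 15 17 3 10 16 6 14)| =12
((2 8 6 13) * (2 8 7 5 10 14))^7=((2 7 5 10 14)(6 13 8))^7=(2 5 14 7 10)(6 13 8)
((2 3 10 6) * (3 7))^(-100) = ((2 7 3 10 6))^(-100) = (10)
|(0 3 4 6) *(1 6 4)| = |(0 3 1 6)| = 4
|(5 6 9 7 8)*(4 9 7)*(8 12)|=10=|(4 9)(5 6 7 12 8)|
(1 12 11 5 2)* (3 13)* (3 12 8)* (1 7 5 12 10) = (1 8 3 13 10)(2 7 5)(11 12) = [0, 8, 7, 13, 4, 2, 6, 5, 3, 9, 1, 12, 11, 10]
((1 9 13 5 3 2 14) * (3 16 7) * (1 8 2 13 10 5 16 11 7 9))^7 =(2 14 8)(3 7 11 5 10 9 16 13)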